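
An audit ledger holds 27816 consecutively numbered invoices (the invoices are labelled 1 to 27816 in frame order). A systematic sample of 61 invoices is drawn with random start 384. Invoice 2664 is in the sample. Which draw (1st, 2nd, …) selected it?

k = 27816/61 = 456
position = (2664 − 384)/456 + 1 = 2280/456 + 1 = 5 + 1 = 6

6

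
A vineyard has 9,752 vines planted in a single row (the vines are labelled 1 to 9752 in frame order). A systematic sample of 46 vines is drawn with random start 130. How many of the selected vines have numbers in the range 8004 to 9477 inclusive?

7

k = 9752/46 = 212
First selection ≥ 8004: 130 + ⌈(8004−130)/212⌉·212 = 130 + 38×212 = 8186
Last selection ≤ 9477: 130 + ⌊(9477−130)/212⌋·212 = 130 + 44×212 = 9458
Count = 44 − 38 + 1 = 7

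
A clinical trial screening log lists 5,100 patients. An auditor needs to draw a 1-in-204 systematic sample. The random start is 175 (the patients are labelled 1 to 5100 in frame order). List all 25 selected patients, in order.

175, 379, 583, 787, 991, 1195, 1399, 1603, 1807, 2011, 2215, 2419, 2623, 2827, 3031, 3235, 3439, 3643, 3847, 4051, 4255, 4459, 4663, 4867, 5071

patient 1: 175
patient 2: 175 + 204 = 379
patient 3: 379 + 204 = 583
patient 4: 583 + 204 = 787
patient 5: 787 + 204 = 991
patient 6: 991 + 204 = 1195
patient 7: 1195 + 204 = 1399
patient 8: 1399 + 204 = 1603
patient 9: 1603 + 204 = 1807
patient 10: 1807 + 204 = 2011
patient 11: 2011 + 204 = 2215
patient 12: 2215 + 204 = 2419
patient 13: 2419 + 204 = 2623
patient 14: 2623 + 204 = 2827
patient 15: 2827 + 204 = 3031
patient 16: 3031 + 204 = 3235
patient 17: 3235 + 204 = 3439
patient 18: 3439 + 204 = 3643
patient 19: 3643 + 204 = 3847
patient 20: 3847 + 204 = 4051
patient 21: 4051 + 204 = 4255
patient 22: 4255 + 204 = 4459
patient 23: 4459 + 204 = 4663
patient 24: 4663 + 204 = 4867
patient 25: 4867 + 204 = 5071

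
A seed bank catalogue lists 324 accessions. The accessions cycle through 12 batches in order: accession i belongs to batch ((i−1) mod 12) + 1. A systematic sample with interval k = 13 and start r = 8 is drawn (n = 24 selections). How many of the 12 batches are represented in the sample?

12

Consecutive selections differ by k = 13, so their batch numbers differ by 13 mod 12 = 1.
gcd(13, 12) = 1, so the sample visits 12/1 = 12 distinct residues mod 12.
Start 8 is batch 8; the batches hit are 1, 2, 3, 4, 5, 6, 7, 8, 9, 10, 11, 12.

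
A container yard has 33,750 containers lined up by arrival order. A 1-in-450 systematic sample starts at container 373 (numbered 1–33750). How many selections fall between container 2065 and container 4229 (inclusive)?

5

k = 450
First selection ≥ 2065: 373 + ⌈(2065−373)/450⌉·450 = 373 + 4×450 = 2173
Last selection ≤ 4229: 373 + ⌊(4229−373)/450⌋·450 = 373 + 8×450 = 3973
Count = 8 − 4 + 1 = 5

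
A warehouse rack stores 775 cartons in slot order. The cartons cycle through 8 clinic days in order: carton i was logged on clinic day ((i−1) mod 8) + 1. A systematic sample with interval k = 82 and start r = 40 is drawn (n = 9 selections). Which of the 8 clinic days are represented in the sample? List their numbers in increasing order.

2, 4, 6, 8

Consecutive selections differ by k = 82, so their clinic day numbers differ by 82 mod 8 = 2.
gcd(82, 8) = 2, so the sample visits 8/2 = 4 distinct residues mod 8.
Start 40 is clinic day 8; the clinic days hit are 2, 4, 6, 8.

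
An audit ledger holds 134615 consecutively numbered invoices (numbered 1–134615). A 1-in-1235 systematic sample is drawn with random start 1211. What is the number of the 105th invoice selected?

129651

k = 1235
105th selection = r + (105−1)·k = 1211 + 104×1235 = 1211 + 128440 = 129651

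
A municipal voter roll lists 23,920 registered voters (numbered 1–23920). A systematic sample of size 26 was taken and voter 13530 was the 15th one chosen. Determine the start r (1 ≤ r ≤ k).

k = 23920/26 = 920
r = 13530 − (15−1)×920 = 13530 − 12880 = 650

650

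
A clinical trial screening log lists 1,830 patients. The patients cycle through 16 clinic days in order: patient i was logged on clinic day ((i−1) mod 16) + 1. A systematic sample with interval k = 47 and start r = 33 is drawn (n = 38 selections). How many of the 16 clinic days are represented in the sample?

Consecutive selections differ by k = 47, so their clinic day numbers differ by 47 mod 16 = 15.
gcd(47, 16) = 1, so the sample visits 16/1 = 16 distinct residues mod 16.
Start 33 is clinic day 1; the clinic days hit are 1, 2, 3, 4, 5, 6, 7, 8, 9, 10, 11, 12, 13, 14, 15, 16.

16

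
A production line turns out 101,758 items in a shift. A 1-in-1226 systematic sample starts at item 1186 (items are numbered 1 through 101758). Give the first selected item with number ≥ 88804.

89458

k = 1226
Steps past start: ⌈(88804 − 1186)/1226⌉ = ⌈87618/1226⌉ = 72
Selected item: 1186 + 72×1226 = 89458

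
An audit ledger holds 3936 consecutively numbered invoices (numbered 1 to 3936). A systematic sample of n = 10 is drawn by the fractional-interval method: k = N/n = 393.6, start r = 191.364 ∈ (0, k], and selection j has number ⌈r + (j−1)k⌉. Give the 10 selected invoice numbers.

192, 585, 979, 1373, 1766, 2160, 2553, 2947, 3341, 3734

j=1: r + 0k = 191.364 → ⌈·⌉ = 192
j=2: r + 1k = 584.964 → ⌈·⌉ = 585
j=3: r + 2k = 978.564 → ⌈·⌉ = 979
j=4: r + 3k = 1372.164 → ⌈·⌉ = 1373
j=5: r + 4k = 1765.764 → ⌈·⌉ = 1766
j=6: r + 5k = 2159.364 → ⌈·⌉ = 2160
j=7: r + 6k = 2552.964 → ⌈·⌉ = 2553
j=8: r + 7k = 2946.564 → ⌈·⌉ = 2947
j=9: r + 8k = 3340.164 → ⌈·⌉ = 3341
j=10: r + 9k = 3733.764 → ⌈·⌉ = 3734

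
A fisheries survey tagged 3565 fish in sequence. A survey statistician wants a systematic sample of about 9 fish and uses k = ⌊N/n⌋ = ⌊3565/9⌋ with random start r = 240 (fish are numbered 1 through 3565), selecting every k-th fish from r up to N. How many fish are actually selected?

9

k = ⌊3565/9⌋ = 396
Achieved size = ⌊(3565 − 240)/396⌋ + 1 = ⌊3325/396⌋ + 1 = 8 + 1 = 9
(last selection: 240 + 8×396 = 3408 ≤ 3565; next would be 3804 > 3565)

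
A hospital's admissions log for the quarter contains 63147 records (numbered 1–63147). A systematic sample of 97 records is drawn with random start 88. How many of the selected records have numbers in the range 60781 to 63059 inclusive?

k = 63147/97 = 651
First selection ≥ 60781: 88 + ⌈(60781−88)/651⌉·651 = 88 + 94×651 = 61282
Last selection ≤ 63059: 88 + ⌊(63059−88)/651⌋·651 = 88 + 96×651 = 62584
Count = 96 − 94 + 1 = 3

3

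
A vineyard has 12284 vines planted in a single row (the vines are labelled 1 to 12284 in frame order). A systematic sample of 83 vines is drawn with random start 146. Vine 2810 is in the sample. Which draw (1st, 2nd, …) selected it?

k = 12284/83 = 148
position = (2810 − 146)/148 + 1 = 2664/148 + 1 = 18 + 1 = 19

19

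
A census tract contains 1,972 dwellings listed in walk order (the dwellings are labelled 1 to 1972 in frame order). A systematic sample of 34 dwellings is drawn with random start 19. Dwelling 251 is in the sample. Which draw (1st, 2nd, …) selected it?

k = 1972/34 = 58
position = (251 − 19)/58 + 1 = 232/58 + 1 = 4 + 1 = 5

5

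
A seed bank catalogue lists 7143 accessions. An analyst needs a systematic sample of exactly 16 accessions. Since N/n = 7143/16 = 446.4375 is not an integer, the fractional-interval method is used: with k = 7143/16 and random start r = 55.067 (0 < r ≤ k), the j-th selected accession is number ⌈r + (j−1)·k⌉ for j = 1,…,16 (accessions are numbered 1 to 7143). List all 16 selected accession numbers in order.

56, 502, 948, 1395, 1841, 2288, 2734, 3181, 3627, 4074, 4520, 4966, 5413, 5859, 6306, 6752

j=1: r + 0k = 55.067 → ⌈·⌉ = 56
j=2: r + 1k = 501.5045 → ⌈·⌉ = 502
j=3: r + 2k = 947.942 → ⌈·⌉ = 948
j=4: r + 3k = 1394.3795 → ⌈·⌉ = 1395
j=5: r + 4k = 1840.817 → ⌈·⌉ = 1841
j=6: r + 5k = 2287.2545 → ⌈·⌉ = 2288
j=7: r + 6k = 2733.692 → ⌈·⌉ = 2734
j=8: r + 7k = 3180.1295 → ⌈·⌉ = 3181
j=9: r + 8k = 3626.567 → ⌈·⌉ = 3627
j=10: r + 9k = 4073.0045 → ⌈·⌉ = 4074
j=11: r + 10k = 4519.442 → ⌈·⌉ = 4520
j=12: r + 11k = 4965.8795 → ⌈·⌉ = 4966
j=13: r + 12k = 5412.317 → ⌈·⌉ = 5413
j=14: r + 13k = 5858.7545 → ⌈·⌉ = 5859
j=15: r + 14k = 6305.192 → ⌈·⌉ = 6306
j=16: r + 15k = 6751.6295 → ⌈·⌉ = 6752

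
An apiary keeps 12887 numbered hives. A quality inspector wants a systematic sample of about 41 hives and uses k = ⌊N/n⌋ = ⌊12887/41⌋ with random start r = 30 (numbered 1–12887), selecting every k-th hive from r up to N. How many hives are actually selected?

k = ⌊12887/41⌋ = 314
Achieved size = ⌊(12887 − 30)/314⌋ + 1 = ⌊12857/314⌋ + 1 = 40 + 1 = 41
(last selection: 30 + 40×314 = 12590 ≤ 12887; next would be 12904 > 12887)

41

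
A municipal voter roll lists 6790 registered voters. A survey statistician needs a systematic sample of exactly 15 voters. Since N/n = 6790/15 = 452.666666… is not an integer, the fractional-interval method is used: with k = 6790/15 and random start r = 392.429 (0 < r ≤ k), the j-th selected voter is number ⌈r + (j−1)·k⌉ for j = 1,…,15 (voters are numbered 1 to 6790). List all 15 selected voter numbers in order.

393, 846, 1298, 1751, 2204, 2656, 3109, 3562, 4014, 4467, 4920, 5372, 5825, 6278, 6730

j=1: r + 0k = 392.429 → ⌈·⌉ = 393
j=2: r + 1k = 845.095666… → ⌈·⌉ = 846
j=3: r + 2k = 1297.762333… → ⌈·⌉ = 1298
j=4: r + 3k = 1750.429 → ⌈·⌉ = 1751
j=5: r + 4k = 2203.095666… → ⌈·⌉ = 2204
j=6: r + 5k = 2655.762333… → ⌈·⌉ = 2656
j=7: r + 6k = 3108.429 → ⌈·⌉ = 3109
j=8: r + 7k = 3561.095666… → ⌈·⌉ = 3562
j=9: r + 8k = 4013.762333… → ⌈·⌉ = 4014
j=10: r + 9k = 4466.429 → ⌈·⌉ = 4467
j=11: r + 10k = 4919.095666… → ⌈·⌉ = 4920
j=12: r + 11k = 5371.762333… → ⌈·⌉ = 5372
j=13: r + 12k = 5824.429 → ⌈·⌉ = 5825
j=14: r + 13k = 6277.095666… → ⌈·⌉ = 6278
j=15: r + 14k = 6729.762333… → ⌈·⌉ = 6730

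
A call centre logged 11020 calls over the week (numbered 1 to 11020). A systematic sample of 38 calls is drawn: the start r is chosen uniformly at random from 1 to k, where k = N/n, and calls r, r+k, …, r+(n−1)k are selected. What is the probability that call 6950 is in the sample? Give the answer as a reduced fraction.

k = 11020/38 = 290.
Call 6950 is selected iff r ≡ 6950 (mod 290); exactly one such r in {1,…,290}.
Inclusion probability = 1/290.

1/290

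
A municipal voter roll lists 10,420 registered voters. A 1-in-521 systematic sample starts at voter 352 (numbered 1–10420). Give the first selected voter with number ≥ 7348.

7646

k = 521
Steps past start: ⌈(7348 − 352)/521⌉ = ⌈6996/521⌉ = 14
Selected voter: 352 + 14×521 = 7646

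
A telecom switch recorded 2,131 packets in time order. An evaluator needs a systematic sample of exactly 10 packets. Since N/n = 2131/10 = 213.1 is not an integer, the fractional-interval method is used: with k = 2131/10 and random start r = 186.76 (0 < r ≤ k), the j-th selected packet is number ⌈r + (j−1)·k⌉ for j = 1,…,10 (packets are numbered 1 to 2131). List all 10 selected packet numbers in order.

187, 400, 613, 827, 1040, 1253, 1466, 1679, 1892, 2105

j=1: r + 0k = 186.76 → ⌈·⌉ = 187
j=2: r + 1k = 399.86 → ⌈·⌉ = 400
j=3: r + 2k = 612.96 → ⌈·⌉ = 613
j=4: r + 3k = 826.06 → ⌈·⌉ = 827
j=5: r + 4k = 1039.16 → ⌈·⌉ = 1040
j=6: r + 5k = 1252.26 → ⌈·⌉ = 1253
j=7: r + 6k = 1465.36 → ⌈·⌉ = 1466
j=8: r + 7k = 1678.46 → ⌈·⌉ = 1679
j=9: r + 8k = 1891.56 → ⌈·⌉ = 1892
j=10: r + 9k = 2104.66 → ⌈·⌉ = 2105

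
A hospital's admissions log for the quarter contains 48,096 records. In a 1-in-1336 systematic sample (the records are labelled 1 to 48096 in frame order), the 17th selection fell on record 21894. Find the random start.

518

k = 1336
r = 21894 − (17−1)×1336 = 21894 − 21376 = 518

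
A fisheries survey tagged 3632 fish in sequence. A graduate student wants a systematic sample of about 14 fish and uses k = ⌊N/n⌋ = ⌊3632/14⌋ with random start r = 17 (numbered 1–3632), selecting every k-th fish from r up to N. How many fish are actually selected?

14

k = ⌊3632/14⌋ = 259
Achieved size = ⌊(3632 − 17)/259⌋ + 1 = ⌊3615/259⌋ + 1 = 13 + 1 = 14
(last selection: 17 + 13×259 = 3384 ≤ 3632; next would be 3643 > 3632)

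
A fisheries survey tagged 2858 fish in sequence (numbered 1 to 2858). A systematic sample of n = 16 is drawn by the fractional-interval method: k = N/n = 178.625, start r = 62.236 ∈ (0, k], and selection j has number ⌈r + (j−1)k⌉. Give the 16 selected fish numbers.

63, 241, 420, 599, 777, 956, 1134, 1313, 1492, 1670, 1849, 2028, 2206, 2385, 2563, 2742

j=1: r + 0k = 62.236 → ⌈·⌉ = 63
j=2: r + 1k = 240.861 → ⌈·⌉ = 241
j=3: r + 2k = 419.486 → ⌈·⌉ = 420
j=4: r + 3k = 598.111 → ⌈·⌉ = 599
j=5: r + 4k = 776.736 → ⌈·⌉ = 777
j=6: r + 5k = 955.361 → ⌈·⌉ = 956
j=7: r + 6k = 1133.986 → ⌈·⌉ = 1134
j=8: r + 7k = 1312.611 → ⌈·⌉ = 1313
j=9: r + 8k = 1491.236 → ⌈·⌉ = 1492
j=10: r + 9k = 1669.861 → ⌈·⌉ = 1670
j=11: r + 10k = 1848.486 → ⌈·⌉ = 1849
j=12: r + 11k = 2027.111 → ⌈·⌉ = 2028
j=13: r + 12k = 2205.736 → ⌈·⌉ = 2206
j=14: r + 13k = 2384.361 → ⌈·⌉ = 2385
j=15: r + 14k = 2562.986 → ⌈·⌉ = 2563
j=16: r + 15k = 2741.611 → ⌈·⌉ = 2742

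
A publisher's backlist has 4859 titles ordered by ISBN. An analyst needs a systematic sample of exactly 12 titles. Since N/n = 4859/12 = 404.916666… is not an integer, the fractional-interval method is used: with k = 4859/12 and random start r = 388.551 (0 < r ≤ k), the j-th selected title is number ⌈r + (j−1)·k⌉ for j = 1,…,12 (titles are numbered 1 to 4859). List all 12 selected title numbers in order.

j=1: r + 0k = 388.551 → ⌈·⌉ = 389
j=2: r + 1k = 793.467666… → ⌈·⌉ = 794
j=3: r + 2k = 1198.384333… → ⌈·⌉ = 1199
j=4: r + 3k = 1603.301 → ⌈·⌉ = 1604
j=5: r + 4k = 2008.217666… → ⌈·⌉ = 2009
j=6: r + 5k = 2413.134333… → ⌈·⌉ = 2414
j=7: r + 6k = 2818.051 → ⌈·⌉ = 2819
j=8: r + 7k = 3222.967666… → ⌈·⌉ = 3223
j=9: r + 8k = 3627.884333… → ⌈·⌉ = 3628
j=10: r + 9k = 4032.801 → ⌈·⌉ = 4033
j=11: r + 10k = 4437.717666… → ⌈·⌉ = 4438
j=12: r + 11k = 4842.634333… → ⌈·⌉ = 4843

389, 794, 1199, 1604, 2009, 2414, 2819, 3223, 3628, 4033, 4438, 4843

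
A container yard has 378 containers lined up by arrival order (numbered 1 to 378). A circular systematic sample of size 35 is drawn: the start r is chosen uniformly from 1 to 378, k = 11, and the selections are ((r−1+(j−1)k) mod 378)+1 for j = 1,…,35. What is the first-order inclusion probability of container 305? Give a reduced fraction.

For each position j, as r ranges over 1…378 the j-th selection hits every container exactly once, so container 305 is selected for exactly 35 of the 378 starts.
Inclusion probability = 35/378 = 5/54.

5/54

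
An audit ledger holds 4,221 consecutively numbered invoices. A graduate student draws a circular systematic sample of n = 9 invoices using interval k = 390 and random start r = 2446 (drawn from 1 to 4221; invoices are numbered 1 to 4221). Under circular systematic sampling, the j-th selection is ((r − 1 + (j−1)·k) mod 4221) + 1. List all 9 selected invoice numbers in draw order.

2446, 2836, 3226, 3616, 4006, 175, 565, 955, 1345

Selection 1: 2446
Selection 2: 2446 + 390 = 2836
Selection 3: 2836 + 390 = 3226
Selection 4: 3226 + 390 = 3616
Selection 5: 3616 + 390 = 4006
Selection 6: 4006 + 390 = 4396 → 4396 − 4221 = 175
Selection 7: 175 + 390 = 565
Selection 8: 565 + 390 = 955
Selection 9: 955 + 390 = 1345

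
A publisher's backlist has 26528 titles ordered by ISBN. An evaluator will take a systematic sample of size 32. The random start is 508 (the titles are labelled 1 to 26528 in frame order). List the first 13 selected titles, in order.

k = N/n = 26528/32 = 829
title 1: 508
title 2: 508 + 829 = 1337
title 3: 1337 + 829 = 2166
title 4: 2166 + 829 = 2995
title 5: 2995 + 829 = 3824
title 6: 3824 + 829 = 4653
title 7: 4653 + 829 = 5482
title 8: 5482 + 829 = 6311
title 9: 6311 + 829 = 7140
title 10: 7140 + 829 = 7969
title 11: 7969 + 829 = 8798
title 12: 8798 + 829 = 9627
title 13: 9627 + 829 = 10456

508, 1337, 2166, 2995, 3824, 4653, 5482, 6311, 7140, 7969, 8798, 9627, 10456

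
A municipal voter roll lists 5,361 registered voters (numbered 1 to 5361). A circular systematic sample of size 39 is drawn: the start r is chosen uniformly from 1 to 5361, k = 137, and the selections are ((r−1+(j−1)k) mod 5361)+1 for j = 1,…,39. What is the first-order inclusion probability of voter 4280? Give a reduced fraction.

13/1787

For each position j, as r ranges over 1…5361 the j-th selection hits every voter exactly once, so voter 4280 is selected for exactly 39 of the 5361 starts.
Inclusion probability = 39/5361 = 13/1787.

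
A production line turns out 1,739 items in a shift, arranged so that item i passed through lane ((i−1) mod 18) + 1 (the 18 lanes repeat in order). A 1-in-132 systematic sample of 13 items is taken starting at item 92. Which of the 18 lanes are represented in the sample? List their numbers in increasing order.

2, 8, 14

Consecutive selections differ by k = 132, so their lane numbers differ by 132 mod 18 = 6.
gcd(132, 18) = 6, so the sample visits 18/6 = 3 distinct residues mod 18.
Start 92 is lane 2; the lanes hit are 2, 8, 14.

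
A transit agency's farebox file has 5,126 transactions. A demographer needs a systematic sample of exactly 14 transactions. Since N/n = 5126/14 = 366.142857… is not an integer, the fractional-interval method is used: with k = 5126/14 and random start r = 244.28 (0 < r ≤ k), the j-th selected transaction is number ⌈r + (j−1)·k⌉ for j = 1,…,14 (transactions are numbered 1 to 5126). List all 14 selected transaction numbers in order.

j=1: r + 0k = 244.28 → ⌈·⌉ = 245
j=2: r + 1k = 610.422857… → ⌈·⌉ = 611
j=3: r + 2k = 976.565714… → ⌈·⌉ = 977
j=4: r + 3k = 1342.708571… → ⌈·⌉ = 1343
j=5: r + 4k = 1708.851428… → ⌈·⌉ = 1709
j=6: r + 5k = 2074.994285… → ⌈·⌉ = 2075
j=7: r + 6k = 2441.137142… → ⌈·⌉ = 2442
j=8: r + 7k = 2807.28 → ⌈·⌉ = 2808
j=9: r + 8k = 3173.422857… → ⌈·⌉ = 3174
j=10: r + 9k = 3539.565714… → ⌈·⌉ = 3540
j=11: r + 10k = 3905.708571… → ⌈·⌉ = 3906
j=12: r + 11k = 4271.851428… → ⌈·⌉ = 4272
j=13: r + 12k = 4637.994285… → ⌈·⌉ = 4638
j=14: r + 13k = 5004.137142… → ⌈·⌉ = 5005

245, 611, 977, 1343, 1709, 2075, 2442, 2808, 3174, 3540, 3906, 4272, 4638, 5005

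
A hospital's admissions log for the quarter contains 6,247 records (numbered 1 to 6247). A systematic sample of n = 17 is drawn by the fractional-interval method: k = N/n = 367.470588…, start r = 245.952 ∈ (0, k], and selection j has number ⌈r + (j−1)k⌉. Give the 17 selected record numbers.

246, 614, 981, 1349, 1716, 2084, 2451, 2819, 3186, 3554, 3921, 4289, 4656, 5024, 5391, 5759, 6126

j=1: r + 0k = 245.952 → ⌈·⌉ = 246
j=2: r + 1k = 613.422588… → ⌈·⌉ = 614
j=3: r + 2k = 980.893176… → ⌈·⌉ = 981
j=4: r + 3k = 1348.363764… → ⌈·⌉ = 1349
j=5: r + 4k = 1715.834352… → ⌈·⌉ = 1716
j=6: r + 5k = 2083.304941… → ⌈·⌉ = 2084
j=7: r + 6k = 2450.775529… → ⌈·⌉ = 2451
j=8: r + 7k = 2818.246117… → ⌈·⌉ = 2819
j=9: r + 8k = 3185.716705… → ⌈·⌉ = 3186
j=10: r + 9k = 3553.187294… → ⌈·⌉ = 3554
j=11: r + 10k = 3920.657882… → ⌈·⌉ = 3921
j=12: r + 11k = 4288.128470… → ⌈·⌉ = 4289
j=13: r + 12k = 4655.599058… → ⌈·⌉ = 4656
j=14: r + 13k = 5023.069647… → ⌈·⌉ = 5024
j=15: r + 14k = 5390.540235… → ⌈·⌉ = 5391
j=16: r + 15k = 5758.010823… → ⌈·⌉ = 5759
j=17: r + 16k = 6125.481411… → ⌈·⌉ = 6126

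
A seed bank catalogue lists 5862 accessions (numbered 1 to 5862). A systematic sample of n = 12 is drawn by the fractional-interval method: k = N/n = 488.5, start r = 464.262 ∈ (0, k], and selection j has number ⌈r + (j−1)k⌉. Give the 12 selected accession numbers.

465, 953, 1442, 1930, 2419, 2907, 3396, 3884, 4373, 4861, 5350, 5838

j=1: r + 0k = 464.262 → ⌈·⌉ = 465
j=2: r + 1k = 952.762 → ⌈·⌉ = 953
j=3: r + 2k = 1441.262 → ⌈·⌉ = 1442
j=4: r + 3k = 1929.762 → ⌈·⌉ = 1930
j=5: r + 4k = 2418.262 → ⌈·⌉ = 2419
j=6: r + 5k = 2906.762 → ⌈·⌉ = 2907
j=7: r + 6k = 3395.262 → ⌈·⌉ = 3396
j=8: r + 7k = 3883.762 → ⌈·⌉ = 3884
j=9: r + 8k = 4372.262 → ⌈·⌉ = 4373
j=10: r + 9k = 4860.762 → ⌈·⌉ = 4861
j=11: r + 10k = 5349.262 → ⌈·⌉ = 5350
j=12: r + 11k = 5837.762 → ⌈·⌉ = 5838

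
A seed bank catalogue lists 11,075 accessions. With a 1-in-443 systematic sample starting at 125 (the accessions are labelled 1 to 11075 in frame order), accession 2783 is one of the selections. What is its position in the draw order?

k = 443
position = (2783 − 125)/443 + 1 = 2658/443 + 1 = 6 + 1 = 7

7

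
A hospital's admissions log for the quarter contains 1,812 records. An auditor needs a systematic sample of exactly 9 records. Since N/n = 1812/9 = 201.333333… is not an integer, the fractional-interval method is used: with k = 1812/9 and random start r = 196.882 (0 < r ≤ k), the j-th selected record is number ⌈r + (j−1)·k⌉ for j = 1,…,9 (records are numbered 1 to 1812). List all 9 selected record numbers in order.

197, 399, 600, 801, 1003, 1204, 1405, 1607, 1808

j=1: r + 0k = 196.882 → ⌈·⌉ = 197
j=2: r + 1k = 398.215333… → ⌈·⌉ = 399
j=3: r + 2k = 599.548666… → ⌈·⌉ = 600
j=4: r + 3k = 800.882 → ⌈·⌉ = 801
j=5: r + 4k = 1002.215333… → ⌈·⌉ = 1003
j=6: r + 5k = 1203.548666… → ⌈·⌉ = 1204
j=7: r + 6k = 1404.882 → ⌈·⌉ = 1405
j=8: r + 7k = 1606.215333… → ⌈·⌉ = 1607
j=9: r + 8k = 1807.548666… → ⌈·⌉ = 1808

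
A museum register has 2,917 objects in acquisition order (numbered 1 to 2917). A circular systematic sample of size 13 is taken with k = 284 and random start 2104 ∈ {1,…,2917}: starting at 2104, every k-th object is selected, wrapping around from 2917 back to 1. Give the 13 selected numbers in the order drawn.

Selection 1: 2104
Selection 2: 2104 + 284 = 2388
Selection 3: 2388 + 284 = 2672
Selection 4: 2672 + 284 = 2956 → 2956 − 2917 = 39
Selection 5: 39 + 284 = 323
Selection 6: 323 + 284 = 607
Selection 7: 607 + 284 = 891
Selection 8: 891 + 284 = 1175
Selection 9: 1175 + 284 = 1459
Selection 10: 1459 + 284 = 1743
Selection 11: 1743 + 284 = 2027
Selection 12: 2027 + 284 = 2311
Selection 13: 2311 + 284 = 2595

2104, 2388, 2672, 39, 323, 607, 891, 1175, 1459, 1743, 2027, 2311, 2595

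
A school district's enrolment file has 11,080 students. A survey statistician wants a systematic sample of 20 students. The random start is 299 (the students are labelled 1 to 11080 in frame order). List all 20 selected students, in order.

k = N/n = 11080/20 = 554
student 1: 299
student 2: 299 + 554 = 853
student 3: 853 + 554 = 1407
student 4: 1407 + 554 = 1961
student 5: 1961 + 554 = 2515
student 6: 2515 + 554 = 3069
student 7: 3069 + 554 = 3623
student 8: 3623 + 554 = 4177
student 9: 4177 + 554 = 4731
student 10: 4731 + 554 = 5285
student 11: 5285 + 554 = 5839
student 12: 5839 + 554 = 6393
student 13: 6393 + 554 = 6947
student 14: 6947 + 554 = 7501
student 15: 7501 + 554 = 8055
student 16: 8055 + 554 = 8609
student 17: 8609 + 554 = 9163
student 18: 9163 + 554 = 9717
student 19: 9717 + 554 = 10271
student 20: 10271 + 554 = 10825

299, 853, 1407, 1961, 2515, 3069, 3623, 4177, 4731, 5285, 5839, 6393, 6947, 7501, 8055, 8609, 9163, 9717, 10271, 10825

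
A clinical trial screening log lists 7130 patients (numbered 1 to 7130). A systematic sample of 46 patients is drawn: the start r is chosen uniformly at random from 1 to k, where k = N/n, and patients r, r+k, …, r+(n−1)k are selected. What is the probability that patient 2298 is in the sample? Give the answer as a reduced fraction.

1/155

k = 7130/46 = 155.
Patient 2298 is selected iff r ≡ 2298 (mod 155); exactly one such r in {1,…,155}.
Inclusion probability = 1/155.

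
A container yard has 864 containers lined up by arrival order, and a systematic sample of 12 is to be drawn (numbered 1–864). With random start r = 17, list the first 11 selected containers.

17, 89, 161, 233, 305, 377, 449, 521, 593, 665, 737

k = N/n = 864/12 = 72
container 1: 17
container 2: 17 + 72 = 89
container 3: 89 + 72 = 161
container 4: 161 + 72 = 233
container 5: 233 + 72 = 305
container 6: 305 + 72 = 377
container 7: 377 + 72 = 449
container 8: 449 + 72 = 521
container 9: 521 + 72 = 593
container 10: 593 + 72 = 665
container 11: 665 + 72 = 737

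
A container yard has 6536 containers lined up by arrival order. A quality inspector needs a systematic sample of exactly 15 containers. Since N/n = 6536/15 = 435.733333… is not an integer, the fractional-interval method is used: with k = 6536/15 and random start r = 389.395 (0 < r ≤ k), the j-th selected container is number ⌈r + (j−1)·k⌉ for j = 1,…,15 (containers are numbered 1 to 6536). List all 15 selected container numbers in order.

j=1: r + 0k = 389.395 → ⌈·⌉ = 390
j=2: r + 1k = 825.128333… → ⌈·⌉ = 826
j=3: r + 2k = 1260.861666… → ⌈·⌉ = 1261
j=4: r + 3k = 1696.595 → ⌈·⌉ = 1697
j=5: r + 4k = 2132.328333… → ⌈·⌉ = 2133
j=6: r + 5k = 2568.061666… → ⌈·⌉ = 2569
j=7: r + 6k = 3003.795 → ⌈·⌉ = 3004
j=8: r + 7k = 3439.528333… → ⌈·⌉ = 3440
j=9: r + 8k = 3875.261666… → ⌈·⌉ = 3876
j=10: r + 9k = 4310.995 → ⌈·⌉ = 4311
j=11: r + 10k = 4746.728333… → ⌈·⌉ = 4747
j=12: r + 11k = 5182.461666… → ⌈·⌉ = 5183
j=13: r + 12k = 5618.195 → ⌈·⌉ = 5619
j=14: r + 13k = 6053.928333… → ⌈·⌉ = 6054
j=15: r + 14k = 6489.661666… → ⌈·⌉ = 6490

390, 826, 1261, 1697, 2133, 2569, 3004, 3440, 3876, 4311, 4747, 5183, 5619, 6054, 6490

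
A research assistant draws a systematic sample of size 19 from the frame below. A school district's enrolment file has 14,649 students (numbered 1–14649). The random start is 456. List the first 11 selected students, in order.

456, 1227, 1998, 2769, 3540, 4311, 5082, 5853, 6624, 7395, 8166

k = N/n = 14649/19 = 771
student 1: 456
student 2: 456 + 771 = 1227
student 3: 1227 + 771 = 1998
student 4: 1998 + 771 = 2769
student 5: 2769 + 771 = 3540
student 6: 3540 + 771 = 4311
student 7: 4311 + 771 = 5082
student 8: 5082 + 771 = 5853
student 9: 5853 + 771 = 6624
student 10: 6624 + 771 = 7395
student 11: 7395 + 771 = 8166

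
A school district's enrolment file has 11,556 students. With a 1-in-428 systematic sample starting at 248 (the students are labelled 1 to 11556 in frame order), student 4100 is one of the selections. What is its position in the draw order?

k = 428
position = (4100 − 248)/428 + 1 = 3852/428 + 1 = 9 + 1 = 10

10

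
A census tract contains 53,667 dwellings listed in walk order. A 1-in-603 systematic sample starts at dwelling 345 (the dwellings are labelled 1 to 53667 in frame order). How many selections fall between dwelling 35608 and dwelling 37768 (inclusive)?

k = 603
First selection ≥ 35608: 345 + ⌈(35608−345)/603⌉·603 = 345 + 59×603 = 35922
Last selection ≤ 37768: 345 + ⌊(37768−345)/603⌋·603 = 345 + 62×603 = 37731
Count = 62 − 59 + 1 = 4

4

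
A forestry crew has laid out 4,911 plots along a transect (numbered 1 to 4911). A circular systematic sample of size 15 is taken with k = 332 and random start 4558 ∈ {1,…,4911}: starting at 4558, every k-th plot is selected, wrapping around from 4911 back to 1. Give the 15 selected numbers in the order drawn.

Selection 1: 4558
Selection 2: 4558 + 332 = 4890
Selection 3: 4890 + 332 = 5222 → 5222 − 4911 = 311
Selection 4: 311 + 332 = 643
Selection 5: 643 + 332 = 975
Selection 6: 975 + 332 = 1307
Selection 7: 1307 + 332 = 1639
Selection 8: 1639 + 332 = 1971
Selection 9: 1971 + 332 = 2303
Selection 10: 2303 + 332 = 2635
Selection 11: 2635 + 332 = 2967
Selection 12: 2967 + 332 = 3299
Selection 13: 3299 + 332 = 3631
Selection 14: 3631 + 332 = 3963
Selection 15: 3963 + 332 = 4295

4558, 4890, 311, 643, 975, 1307, 1639, 1971, 2303, 2635, 2967, 3299, 3631, 3963, 4295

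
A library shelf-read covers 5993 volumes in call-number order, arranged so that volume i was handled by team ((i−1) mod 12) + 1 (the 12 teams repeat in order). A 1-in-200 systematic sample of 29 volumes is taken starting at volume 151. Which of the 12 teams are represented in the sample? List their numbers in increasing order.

Consecutive selections differ by k = 200, so their team numbers differ by 200 mod 12 = 8.
gcd(200, 12) = 4, so the sample visits 12/4 = 3 distinct residues mod 12.
Start 151 is team 7; the teams hit are 3, 7, 11.

3, 7, 11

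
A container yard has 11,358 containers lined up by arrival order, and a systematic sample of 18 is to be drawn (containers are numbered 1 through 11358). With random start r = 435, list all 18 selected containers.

435, 1066, 1697, 2328, 2959, 3590, 4221, 4852, 5483, 6114, 6745, 7376, 8007, 8638, 9269, 9900, 10531, 11162

k = N/n = 11358/18 = 631
container 1: 435
container 2: 435 + 631 = 1066
container 3: 1066 + 631 = 1697
container 4: 1697 + 631 = 2328
container 5: 2328 + 631 = 2959
container 6: 2959 + 631 = 3590
container 7: 3590 + 631 = 4221
container 8: 4221 + 631 = 4852
container 9: 4852 + 631 = 5483
container 10: 5483 + 631 = 6114
container 11: 6114 + 631 = 6745
container 12: 6745 + 631 = 7376
container 13: 7376 + 631 = 8007
container 14: 8007 + 631 = 8638
container 15: 8638 + 631 = 9269
container 16: 9269 + 631 = 9900
container 17: 9900 + 631 = 10531
container 18: 10531 + 631 = 11162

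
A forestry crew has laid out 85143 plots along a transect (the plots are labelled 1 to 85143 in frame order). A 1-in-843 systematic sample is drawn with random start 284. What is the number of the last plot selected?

k = 843
101st selection = r + (101−1)·k = 284 + 100×843 = 284 + 84300 = 84584

84584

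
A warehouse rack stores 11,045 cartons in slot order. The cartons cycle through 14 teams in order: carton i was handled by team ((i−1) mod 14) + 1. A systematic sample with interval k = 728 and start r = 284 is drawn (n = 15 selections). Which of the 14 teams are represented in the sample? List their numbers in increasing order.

4

Consecutive selections differ by k = 728, so their team numbers differ by 728 mod 14 = 0.
gcd(728, 14) = 14, so the sample visits 14/14 = 1 distinct residues mod 14.
Start 284 is team 4; the teams hit are 4.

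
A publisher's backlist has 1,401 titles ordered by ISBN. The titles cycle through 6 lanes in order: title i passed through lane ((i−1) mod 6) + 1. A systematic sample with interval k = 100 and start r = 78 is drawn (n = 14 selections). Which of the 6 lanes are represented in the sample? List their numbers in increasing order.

2, 4, 6

Consecutive selections differ by k = 100, so their lane numbers differ by 100 mod 6 = 4.
gcd(100, 6) = 2, so the sample visits 6/2 = 3 distinct residues mod 6.
Start 78 is lane 6; the lanes hit are 2, 4, 6.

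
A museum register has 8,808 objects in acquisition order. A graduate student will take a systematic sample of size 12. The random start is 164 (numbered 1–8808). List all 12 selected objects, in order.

k = N/n = 8808/12 = 734
object 1: 164
object 2: 164 + 734 = 898
object 3: 898 + 734 = 1632
object 4: 1632 + 734 = 2366
object 5: 2366 + 734 = 3100
object 6: 3100 + 734 = 3834
object 7: 3834 + 734 = 4568
object 8: 4568 + 734 = 5302
object 9: 5302 + 734 = 6036
object 10: 6036 + 734 = 6770
object 11: 6770 + 734 = 7504
object 12: 7504 + 734 = 8238

164, 898, 1632, 2366, 3100, 3834, 4568, 5302, 6036, 6770, 7504, 8238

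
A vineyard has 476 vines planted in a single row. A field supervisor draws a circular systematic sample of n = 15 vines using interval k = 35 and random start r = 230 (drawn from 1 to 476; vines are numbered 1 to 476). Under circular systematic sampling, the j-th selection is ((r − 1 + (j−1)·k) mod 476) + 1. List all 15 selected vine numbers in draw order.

230, 265, 300, 335, 370, 405, 440, 475, 34, 69, 104, 139, 174, 209, 244

Selection 1: 230
Selection 2: 230 + 35 = 265
Selection 3: 265 + 35 = 300
Selection 4: 300 + 35 = 335
Selection 5: 335 + 35 = 370
Selection 6: 370 + 35 = 405
Selection 7: 405 + 35 = 440
Selection 8: 440 + 35 = 475
Selection 9: 475 + 35 = 510 → 510 − 476 = 34
Selection 10: 34 + 35 = 69
Selection 11: 69 + 35 = 104
Selection 12: 104 + 35 = 139
Selection 13: 139 + 35 = 174
Selection 14: 174 + 35 = 209
Selection 15: 209 + 35 = 244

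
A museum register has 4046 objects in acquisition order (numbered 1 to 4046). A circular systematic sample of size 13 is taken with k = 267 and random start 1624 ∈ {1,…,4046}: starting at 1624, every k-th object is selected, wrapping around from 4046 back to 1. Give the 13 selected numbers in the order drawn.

Selection 1: 1624
Selection 2: 1624 + 267 = 1891
Selection 3: 1891 + 267 = 2158
Selection 4: 2158 + 267 = 2425
Selection 5: 2425 + 267 = 2692
Selection 6: 2692 + 267 = 2959
Selection 7: 2959 + 267 = 3226
Selection 8: 3226 + 267 = 3493
Selection 9: 3493 + 267 = 3760
Selection 10: 3760 + 267 = 4027
Selection 11: 4027 + 267 = 4294 → 4294 − 4046 = 248
Selection 12: 248 + 267 = 515
Selection 13: 515 + 267 = 782

1624, 1891, 2158, 2425, 2692, 2959, 3226, 3493, 3760, 4027, 248, 515, 782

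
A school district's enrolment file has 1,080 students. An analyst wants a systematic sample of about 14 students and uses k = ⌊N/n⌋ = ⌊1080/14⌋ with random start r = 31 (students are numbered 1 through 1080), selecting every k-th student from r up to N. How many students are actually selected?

14

k = ⌊1080/14⌋ = 77
Achieved size = ⌊(1080 − 31)/77⌋ + 1 = ⌊1049/77⌋ + 1 = 13 + 1 = 14
(last selection: 31 + 13×77 = 1032 ≤ 1080; next would be 1109 > 1080)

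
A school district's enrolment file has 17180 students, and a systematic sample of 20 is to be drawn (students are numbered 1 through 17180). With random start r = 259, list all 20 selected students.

259, 1118, 1977, 2836, 3695, 4554, 5413, 6272, 7131, 7990, 8849, 9708, 10567, 11426, 12285, 13144, 14003, 14862, 15721, 16580

k = N/n = 17180/20 = 859
student 1: 259
student 2: 259 + 859 = 1118
student 3: 1118 + 859 = 1977
student 4: 1977 + 859 = 2836
student 5: 2836 + 859 = 3695
student 6: 3695 + 859 = 4554
student 7: 4554 + 859 = 5413
student 8: 5413 + 859 = 6272
student 9: 6272 + 859 = 7131
student 10: 7131 + 859 = 7990
student 11: 7990 + 859 = 8849
student 12: 8849 + 859 = 9708
student 13: 9708 + 859 = 10567
student 14: 10567 + 859 = 11426
student 15: 11426 + 859 = 12285
student 16: 12285 + 859 = 13144
student 17: 13144 + 859 = 14003
student 18: 14003 + 859 = 14862
student 19: 14862 + 859 = 15721
student 20: 15721 + 859 = 16580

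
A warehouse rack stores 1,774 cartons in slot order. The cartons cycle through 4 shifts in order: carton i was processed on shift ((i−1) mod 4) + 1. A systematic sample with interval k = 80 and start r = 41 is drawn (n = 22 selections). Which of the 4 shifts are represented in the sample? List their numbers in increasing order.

Consecutive selections differ by k = 80, so their shift numbers differ by 80 mod 4 = 0.
gcd(80, 4) = 4, so the sample visits 4/4 = 1 distinct residues mod 4.
Start 41 is shift 1; the shifts hit are 1.

1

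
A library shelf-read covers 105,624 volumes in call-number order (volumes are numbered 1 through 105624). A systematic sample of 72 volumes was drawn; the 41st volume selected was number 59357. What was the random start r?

k = 105624/72 = 1467
r = 59357 − (41−1)×1467 = 59357 − 58680 = 677

677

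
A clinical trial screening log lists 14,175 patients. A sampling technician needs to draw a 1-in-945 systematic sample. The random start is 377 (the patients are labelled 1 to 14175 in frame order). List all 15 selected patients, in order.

377, 1322, 2267, 3212, 4157, 5102, 6047, 6992, 7937, 8882, 9827, 10772, 11717, 12662, 13607

patient 1: 377
patient 2: 377 + 945 = 1322
patient 3: 1322 + 945 = 2267
patient 4: 2267 + 945 = 3212
patient 5: 3212 + 945 = 4157
patient 6: 4157 + 945 = 5102
patient 7: 5102 + 945 = 6047
patient 8: 6047 + 945 = 6992
patient 9: 6992 + 945 = 7937
patient 10: 7937 + 945 = 8882
patient 11: 8882 + 945 = 9827
patient 12: 9827 + 945 = 10772
patient 13: 10772 + 945 = 11717
patient 14: 11717 + 945 = 12662
patient 15: 12662 + 945 = 13607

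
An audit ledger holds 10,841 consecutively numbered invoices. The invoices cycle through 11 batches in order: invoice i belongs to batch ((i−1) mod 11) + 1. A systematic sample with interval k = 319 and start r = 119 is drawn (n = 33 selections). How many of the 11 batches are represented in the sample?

1

Consecutive selections differ by k = 319, so their batch numbers differ by 319 mod 11 = 0.
gcd(319, 11) = 11, so the sample visits 11/11 = 1 distinct residues mod 11.
Start 119 is batch 9; the batches hit are 9.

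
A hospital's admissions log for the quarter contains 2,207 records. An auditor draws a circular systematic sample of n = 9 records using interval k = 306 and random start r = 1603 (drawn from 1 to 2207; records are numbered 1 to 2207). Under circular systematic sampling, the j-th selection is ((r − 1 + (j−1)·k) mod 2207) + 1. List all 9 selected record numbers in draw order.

Selection 1: 1603
Selection 2: 1603 + 306 = 1909
Selection 3: 1909 + 306 = 2215 → 2215 − 2207 = 8
Selection 4: 8 + 306 = 314
Selection 5: 314 + 306 = 620
Selection 6: 620 + 306 = 926
Selection 7: 926 + 306 = 1232
Selection 8: 1232 + 306 = 1538
Selection 9: 1538 + 306 = 1844

1603, 1909, 8, 314, 620, 926, 1232, 1538, 1844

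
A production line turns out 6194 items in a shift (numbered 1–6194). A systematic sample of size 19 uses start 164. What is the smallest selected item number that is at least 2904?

3098

k = 6194/19 = 326
Steps past start: ⌈(2904 − 164)/326⌉ = ⌈2740/326⌉ = 9
Selected item: 164 + 9×326 = 3098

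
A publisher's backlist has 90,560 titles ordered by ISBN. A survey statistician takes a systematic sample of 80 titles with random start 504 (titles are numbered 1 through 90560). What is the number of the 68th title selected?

76348

k = 90560/80 = 1132
68th selection = r + (68−1)·k = 504 + 67×1132 = 504 + 75844 = 76348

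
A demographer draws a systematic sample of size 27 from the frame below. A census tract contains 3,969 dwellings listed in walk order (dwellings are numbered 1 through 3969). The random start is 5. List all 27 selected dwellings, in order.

k = N/n = 3969/27 = 147
dwelling 1: 5
dwelling 2: 5 + 147 = 152
dwelling 3: 152 + 147 = 299
dwelling 4: 299 + 147 = 446
dwelling 5: 446 + 147 = 593
dwelling 6: 593 + 147 = 740
dwelling 7: 740 + 147 = 887
dwelling 8: 887 + 147 = 1034
dwelling 9: 1034 + 147 = 1181
dwelling 10: 1181 + 147 = 1328
dwelling 11: 1328 + 147 = 1475
dwelling 12: 1475 + 147 = 1622
dwelling 13: 1622 + 147 = 1769
dwelling 14: 1769 + 147 = 1916
dwelling 15: 1916 + 147 = 2063
dwelling 16: 2063 + 147 = 2210
dwelling 17: 2210 + 147 = 2357
dwelling 18: 2357 + 147 = 2504
dwelling 19: 2504 + 147 = 2651
dwelling 20: 2651 + 147 = 2798
dwelling 21: 2798 + 147 = 2945
dwelling 22: 2945 + 147 = 3092
dwelling 23: 3092 + 147 = 3239
dwelling 24: 3239 + 147 = 3386
dwelling 25: 3386 + 147 = 3533
dwelling 26: 3533 + 147 = 3680
dwelling 27: 3680 + 147 = 3827

5, 152, 299, 446, 593, 740, 887, 1034, 1181, 1328, 1475, 1622, 1769, 1916, 2063, 2210, 2357, 2504, 2651, 2798, 2945, 3092, 3239, 3386, 3533, 3680, 3827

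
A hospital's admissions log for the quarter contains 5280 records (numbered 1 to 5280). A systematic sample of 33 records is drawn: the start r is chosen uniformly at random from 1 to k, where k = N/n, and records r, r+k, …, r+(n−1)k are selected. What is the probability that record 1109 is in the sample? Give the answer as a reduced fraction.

1/160

k = 5280/33 = 160.
Record 1109 is selected iff r ≡ 1109 (mod 160); exactly one such r in {1,…,160}.
Inclusion probability = 1/160.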